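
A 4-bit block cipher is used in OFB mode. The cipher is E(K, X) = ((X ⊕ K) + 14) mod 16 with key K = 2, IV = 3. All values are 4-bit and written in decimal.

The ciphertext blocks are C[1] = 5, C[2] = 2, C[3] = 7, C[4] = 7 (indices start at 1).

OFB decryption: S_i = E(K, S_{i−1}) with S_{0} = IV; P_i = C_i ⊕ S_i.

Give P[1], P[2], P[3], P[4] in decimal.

P[1]: S = E(K, 3) = 15; 5 ⊕ 15 = 10.
P[2]: S = E(K, 15) = 11; 2 ⊕ 11 = 9.
P[3]: S = E(K, 11) = 7; 7 ⊕ 7 = 0.
P[4]: S = E(K, 7) = 3; 7 ⊕ 3 = 4.

P[1] = 10, P[2] = 9, P[3] = 0, P[4] = 4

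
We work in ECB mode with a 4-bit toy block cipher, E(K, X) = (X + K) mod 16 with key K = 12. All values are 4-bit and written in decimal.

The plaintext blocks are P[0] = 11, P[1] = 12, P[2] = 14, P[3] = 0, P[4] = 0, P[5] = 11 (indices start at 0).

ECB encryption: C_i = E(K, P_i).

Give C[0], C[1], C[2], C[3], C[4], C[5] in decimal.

C[0] = 7, C[1] = 8, C[2] = 10, C[3] = 12, C[4] = 12, C[5] = 7

C[0]: E(K, 11) = 7.
C[1]: E(K, 12) = 8.
C[2]: E(K, 14) = 10.
C[3]: E(K, 0) = 12.
C[4]: E(K, 0) = 12.
C[5]: E(K, 11) = 7.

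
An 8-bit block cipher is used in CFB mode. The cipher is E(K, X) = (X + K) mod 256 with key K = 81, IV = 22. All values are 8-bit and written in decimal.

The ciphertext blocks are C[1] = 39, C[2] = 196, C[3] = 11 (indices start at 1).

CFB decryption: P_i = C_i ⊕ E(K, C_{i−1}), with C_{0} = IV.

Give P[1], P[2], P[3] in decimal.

P[1]: E(K, 22) = 103; 39 ⊕ 103 = 64.
P[2]: E(K, 39) = 120; 196 ⊕ 120 = 188.
P[3]: E(K, 196) = 21; 11 ⊕ 21 = 30.

P[1] = 64, P[2] = 188, P[3] = 30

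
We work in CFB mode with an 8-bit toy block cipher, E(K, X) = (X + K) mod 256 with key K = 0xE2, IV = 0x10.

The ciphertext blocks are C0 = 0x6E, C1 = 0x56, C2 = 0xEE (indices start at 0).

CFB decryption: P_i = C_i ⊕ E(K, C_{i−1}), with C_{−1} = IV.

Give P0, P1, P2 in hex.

P0: E(K, 0x10) = 0xF2; 0x6E ⊕ 0xF2 = 0x9C.
P1: E(K, 0x6E) = 0x50; 0x56 ⊕ 0x50 = 0x06.
P2: E(K, 0x56) = 0x38; 0xEE ⊕ 0x38 = 0xD6.

P0 = 0x9C, P1 = 0x06, P2 = 0xD6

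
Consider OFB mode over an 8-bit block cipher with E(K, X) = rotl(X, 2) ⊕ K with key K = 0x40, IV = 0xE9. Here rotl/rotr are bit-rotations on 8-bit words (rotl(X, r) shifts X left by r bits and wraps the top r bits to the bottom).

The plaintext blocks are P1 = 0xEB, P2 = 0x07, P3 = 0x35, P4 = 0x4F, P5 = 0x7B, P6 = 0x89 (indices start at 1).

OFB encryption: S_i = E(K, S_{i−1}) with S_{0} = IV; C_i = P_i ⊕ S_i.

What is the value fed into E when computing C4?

0x3F

C1: S = E(K, 0xE9) = 0xE7; 0xEB ⊕ 0xE7 = 0x0C.
C2: S = E(K, 0xE7) = 0xDF; 0x07 ⊕ 0xDF = 0xD8.
C3: S = E(K, 0xDF) = 0x3F; 0x35 ⊕ 0x3F = 0x0A.
C4: S = E(K, 0x3F) = 0xBC; 0x4F ⊕ 0xBC = 0xF3.
So the input to E for block 4 is 0x3F.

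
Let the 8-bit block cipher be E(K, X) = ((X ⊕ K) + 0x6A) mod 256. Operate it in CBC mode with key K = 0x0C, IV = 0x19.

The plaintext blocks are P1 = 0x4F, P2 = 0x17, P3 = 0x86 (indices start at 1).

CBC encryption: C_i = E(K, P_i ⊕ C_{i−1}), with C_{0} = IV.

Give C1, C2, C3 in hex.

C1 = 0xC4, C2 = 0x49, C3 = 0x2D

C1: P1 ⊕ 0x19 = 0x56; E(K, 0x56) = 0xC4.
C2: P2 ⊕ 0xC4 = 0xD3; E(K, 0xD3) = 0x49.
C3: P3 ⊕ 0x49 = 0xCF; E(K, 0xCF) = 0x2D.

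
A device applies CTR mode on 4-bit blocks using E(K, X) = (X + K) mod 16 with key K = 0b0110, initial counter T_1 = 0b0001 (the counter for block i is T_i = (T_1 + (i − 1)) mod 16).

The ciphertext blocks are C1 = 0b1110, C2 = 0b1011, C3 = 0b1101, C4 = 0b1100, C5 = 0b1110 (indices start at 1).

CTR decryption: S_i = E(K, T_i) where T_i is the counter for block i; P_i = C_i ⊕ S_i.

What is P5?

P5: T = 0b0101, S = E(K, T) = 0b1011; 0b1110 ⊕ 0b1011 = 0b0101.

P5 = 0b0101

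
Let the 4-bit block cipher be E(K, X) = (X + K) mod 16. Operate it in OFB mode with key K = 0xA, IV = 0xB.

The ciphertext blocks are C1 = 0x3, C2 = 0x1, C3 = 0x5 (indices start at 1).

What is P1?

OFB decryption: S_i = E(K, S_{i−1}) with S_{0} = IV; P_i = C_i ⊕ S_i.
P1: S = E(K, 0xB) = 0x5; 0x3 ⊕ 0x5 = 0x6.

P1 = 0x6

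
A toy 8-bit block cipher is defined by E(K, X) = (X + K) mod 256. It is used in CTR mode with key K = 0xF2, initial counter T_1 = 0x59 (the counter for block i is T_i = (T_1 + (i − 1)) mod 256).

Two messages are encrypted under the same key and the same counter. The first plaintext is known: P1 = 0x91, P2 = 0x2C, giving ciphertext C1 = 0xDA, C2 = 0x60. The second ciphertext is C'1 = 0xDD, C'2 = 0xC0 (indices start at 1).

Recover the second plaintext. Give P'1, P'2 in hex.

In CTR with a reused counter, both messages share the same keystream S_i, so C_i ⊕ C'_i = P_i ⊕ P'_i and thus P'_i = P_i ⊕ C_i ⊕ C'_i.
P'1: 0x91 ⊕ 0xDA ⊕ 0xDD = 0x96.
P'2: 0x2C ⊕ 0x60 ⊕ 0xC0 = 0x8C.

P'1 = 0x96, P'2 = 0x8C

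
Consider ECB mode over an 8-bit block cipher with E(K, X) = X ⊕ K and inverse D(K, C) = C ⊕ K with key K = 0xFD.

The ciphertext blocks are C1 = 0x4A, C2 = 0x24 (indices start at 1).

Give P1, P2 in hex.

ECB decryption: P_i = D(K, C_i).
P1: D(K, 0x4A) = 0xB7.
P2: D(K, 0x24) = 0xD9.

P1 = 0xB7, P2 = 0xD9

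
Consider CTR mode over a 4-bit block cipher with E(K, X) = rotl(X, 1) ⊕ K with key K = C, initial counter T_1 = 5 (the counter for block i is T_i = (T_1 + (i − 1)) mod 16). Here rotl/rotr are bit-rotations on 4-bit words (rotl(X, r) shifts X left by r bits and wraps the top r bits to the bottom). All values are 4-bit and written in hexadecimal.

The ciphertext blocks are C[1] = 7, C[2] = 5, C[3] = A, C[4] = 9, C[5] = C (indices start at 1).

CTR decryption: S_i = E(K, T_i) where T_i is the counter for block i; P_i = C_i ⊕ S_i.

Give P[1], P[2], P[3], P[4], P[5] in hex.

P[1]: T = 5, S = E(K, T) = 6; 7 ⊕ 6 = 1.
P[2]: T = 6, S = E(K, T) = 0; 5 ⊕ 0 = 5.
P[3]: T = 7, S = E(K, T) = 2; A ⊕ 2 = 8.
P[4]: T = 8, S = E(K, T) = D; 9 ⊕ D = 4.
P[5]: T = 9, S = E(K, T) = F; C ⊕ F = 3.

P[1] = 1, P[2] = 5, P[3] = 8, P[4] = 4, P[5] = 3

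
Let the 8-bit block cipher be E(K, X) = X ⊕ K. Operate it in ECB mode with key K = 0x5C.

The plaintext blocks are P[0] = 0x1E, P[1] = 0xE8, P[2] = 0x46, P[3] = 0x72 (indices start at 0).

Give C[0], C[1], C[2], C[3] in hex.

C[0] = 0x42, C[1] = 0xB4, C[2] = 0x1A, C[3] = 0x2E

ECB encryption: C_i = E(K, P_i).
C[0]: E(K, 0x1E) = 0x42.
C[1]: E(K, 0xE8) = 0xB4.
C[2]: E(K, 0x46) = 0x1A.
C[3]: E(K, 0x72) = 0x2E.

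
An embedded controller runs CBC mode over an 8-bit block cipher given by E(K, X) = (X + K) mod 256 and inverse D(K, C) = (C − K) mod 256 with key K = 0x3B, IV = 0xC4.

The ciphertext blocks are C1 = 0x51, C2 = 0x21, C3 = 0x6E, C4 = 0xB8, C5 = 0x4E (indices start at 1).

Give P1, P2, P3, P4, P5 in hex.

P1 = 0xD2, P2 = 0xB7, P3 = 0x12, P4 = 0x13, P5 = 0xAB

CBC decryption: P_i = D(K, C_i) ⊕ C_{i−1}, with C_{0} = IV.
P1: D(K, 0x51) = 0x16; 0x16 ⊕ 0xC4 = 0xD2.
P2: D(K, 0x21) = 0xE6; 0xE6 ⊕ 0x51 = 0xB7.
P3: D(K, 0x6E) = 0x33; 0x33 ⊕ 0x21 = 0x12.
P4: D(K, 0xB8) = 0x7D; 0x7D ⊕ 0x6E = 0x13.
P5: D(K, 0x4E) = 0x13; 0x13 ⊕ 0xB8 = 0xAB.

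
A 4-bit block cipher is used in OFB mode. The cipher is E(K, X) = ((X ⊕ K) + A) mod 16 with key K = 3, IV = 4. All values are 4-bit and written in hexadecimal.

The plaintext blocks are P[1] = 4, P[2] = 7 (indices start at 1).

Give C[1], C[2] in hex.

C[1] = 5, C[2] = B

OFB encryption: S_i = E(K, S_{i−1}) with S_{0} = IV; C_i = P_i ⊕ S_i.
C[1]: S = E(K, 4) = 1; 4 ⊕ 1 = 5.
C[2]: S = E(K, 1) = C; 7 ⊕ C = B.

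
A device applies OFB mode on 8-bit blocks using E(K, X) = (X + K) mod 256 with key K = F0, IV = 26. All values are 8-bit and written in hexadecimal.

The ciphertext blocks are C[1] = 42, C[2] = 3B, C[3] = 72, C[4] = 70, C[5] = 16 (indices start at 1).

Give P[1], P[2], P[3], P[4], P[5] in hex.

OFB decryption: S_i = E(K, S_{i−1}) with S_{0} = IV; P_i = C_i ⊕ S_i.
P[1]: S = E(K, 26) = 16; 42 ⊕ 16 = 54.
P[2]: S = E(K, 16) = 06; 3B ⊕ 06 = 3D.
P[3]: S = E(K, 06) = F6; 72 ⊕ F6 = 84.
P[4]: S = E(K, F6) = E6; 70 ⊕ E6 = 96.
P[5]: S = E(K, E6) = D6; 16 ⊕ D6 = C0.

P[1] = 54, P[2] = 3D, P[3] = 84, P[4] = 96, P[5] = C0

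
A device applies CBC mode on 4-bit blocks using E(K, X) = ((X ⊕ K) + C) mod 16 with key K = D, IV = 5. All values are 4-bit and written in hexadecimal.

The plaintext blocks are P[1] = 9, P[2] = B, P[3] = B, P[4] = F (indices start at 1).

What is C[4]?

CBC encryption: C_i = E(K, P_i ⊕ C_{i−1}), with C_{0} = IV.
C[1]: P[1] ⊕ 5 = C; E(K, C) = D.
C[2]: P[2] ⊕ D = 6; E(K, 6) = 7.
C[3]: P[3] ⊕ 7 = C; E(K, C) = D.
C[4]: P[4] ⊕ D = 2; E(K, 2) = B.

C[4] = B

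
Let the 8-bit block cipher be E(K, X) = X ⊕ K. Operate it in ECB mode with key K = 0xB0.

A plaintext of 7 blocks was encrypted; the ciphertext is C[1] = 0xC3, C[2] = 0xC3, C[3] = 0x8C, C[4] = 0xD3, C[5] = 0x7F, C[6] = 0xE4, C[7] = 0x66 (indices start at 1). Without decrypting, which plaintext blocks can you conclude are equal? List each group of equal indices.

P[1] = P[2]

ECB encrypts each block independently with the same key, so equal ciphertext blocks imply equal plaintext blocks.
C[1] = C[2] = 0xC3, so P[1] = P[2].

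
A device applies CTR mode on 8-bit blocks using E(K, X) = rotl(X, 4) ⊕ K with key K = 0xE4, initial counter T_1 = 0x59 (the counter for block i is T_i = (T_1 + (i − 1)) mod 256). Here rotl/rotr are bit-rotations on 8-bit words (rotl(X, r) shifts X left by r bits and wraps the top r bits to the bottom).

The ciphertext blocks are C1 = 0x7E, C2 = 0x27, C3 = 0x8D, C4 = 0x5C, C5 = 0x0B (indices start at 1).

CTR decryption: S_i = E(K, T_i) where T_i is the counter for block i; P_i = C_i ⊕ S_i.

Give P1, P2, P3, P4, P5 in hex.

P1: T = 0x59, S = E(K, T) = 0x71; 0x7E ⊕ 0x71 = 0x0F.
P2: T = 0x5A, S = E(K, T) = 0x41; 0x27 ⊕ 0x41 = 0x66.
P3: T = 0x5B, S = E(K, T) = 0x51; 0x8D ⊕ 0x51 = 0xDC.
P4: T = 0x5C, S = E(K, T) = 0x21; 0x5C ⊕ 0x21 = 0x7D.
P5: T = 0x5D, S = E(K, T) = 0x31; 0x0B ⊕ 0x31 = 0x3A.

P1 = 0x0F, P2 = 0x66, P3 = 0xDC, P4 = 0x7D, P5 = 0x3A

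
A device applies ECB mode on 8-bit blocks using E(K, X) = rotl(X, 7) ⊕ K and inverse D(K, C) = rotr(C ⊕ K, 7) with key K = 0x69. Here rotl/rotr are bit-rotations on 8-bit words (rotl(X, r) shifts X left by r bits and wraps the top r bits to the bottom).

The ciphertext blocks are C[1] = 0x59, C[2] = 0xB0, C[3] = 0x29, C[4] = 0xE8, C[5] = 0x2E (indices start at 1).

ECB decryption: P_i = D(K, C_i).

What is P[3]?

P[3] = 0x80

P[3]: D(K, 0x29) = 0x80.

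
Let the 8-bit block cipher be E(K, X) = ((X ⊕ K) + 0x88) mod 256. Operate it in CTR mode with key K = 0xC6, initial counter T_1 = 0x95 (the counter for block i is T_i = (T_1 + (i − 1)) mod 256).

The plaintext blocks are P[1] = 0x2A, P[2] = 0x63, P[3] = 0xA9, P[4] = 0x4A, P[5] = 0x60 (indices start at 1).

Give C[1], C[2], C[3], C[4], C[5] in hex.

CTR encryption: S_i = E(K, T_i) where T_i is the counter for block i; C_i = P_i ⊕ S_i.
C[1]: T = 0x95, S = E(K, T) = 0xDB; 0x2A ⊕ 0xDB = 0xF1.
C[2]: T = 0x96, S = E(K, T) = 0xD8; 0x63 ⊕ 0xD8 = 0xBB.
C[3]: T = 0x97, S = E(K, T) = 0xD9; 0xA9 ⊕ 0xD9 = 0x70.
C[4]: T = 0x98, S = E(K, T) = 0xE6; 0x4A ⊕ 0xE6 = 0xAC.
C[5]: T = 0x99, S = E(K, T) = 0xE7; 0x60 ⊕ 0xE7 = 0x87.

C[1] = 0xF1, C[2] = 0xBB, C[3] = 0x70, C[4] = 0xAC, C[5] = 0x87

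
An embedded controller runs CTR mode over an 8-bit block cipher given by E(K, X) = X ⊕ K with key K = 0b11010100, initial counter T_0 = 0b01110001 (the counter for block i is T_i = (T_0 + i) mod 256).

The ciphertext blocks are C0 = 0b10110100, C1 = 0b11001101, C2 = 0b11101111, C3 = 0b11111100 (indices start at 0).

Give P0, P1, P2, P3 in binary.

P0 = 0b00010001, P1 = 0b01101011, P2 = 0b01001000, P3 = 0b01011100

CTR decryption: S_i = E(K, T_i) where T_i is the counter for block i; P_i = C_i ⊕ S_i.
P0: T = 0b01110001, S = E(K, T) = 0b10100101; 0b10110100 ⊕ 0b10100101 = 0b00010001.
P1: T = 0b01110010, S = E(K, T) = 0b10100110; 0b11001101 ⊕ 0b10100110 = 0b01101011.
P2: T = 0b01110011, S = E(K, T) = 0b10100111; 0b11101111 ⊕ 0b10100111 = 0b01001000.
P3: T = 0b01110100, S = E(K, T) = 0b10100000; 0b11111100 ⊕ 0b10100000 = 0b01011100.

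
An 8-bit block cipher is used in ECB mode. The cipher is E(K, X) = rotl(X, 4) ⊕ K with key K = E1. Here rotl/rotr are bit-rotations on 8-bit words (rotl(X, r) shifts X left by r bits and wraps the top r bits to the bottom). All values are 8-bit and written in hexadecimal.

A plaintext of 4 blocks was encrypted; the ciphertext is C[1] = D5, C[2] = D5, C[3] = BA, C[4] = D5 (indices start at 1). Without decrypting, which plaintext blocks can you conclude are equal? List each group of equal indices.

ECB encrypts each block independently with the same key, so equal ciphertext blocks imply equal plaintext blocks.
C[1] = C[2] = C[4] = D5, so P[1] = P[2] = P[4].

P[1] = P[2] = P[4]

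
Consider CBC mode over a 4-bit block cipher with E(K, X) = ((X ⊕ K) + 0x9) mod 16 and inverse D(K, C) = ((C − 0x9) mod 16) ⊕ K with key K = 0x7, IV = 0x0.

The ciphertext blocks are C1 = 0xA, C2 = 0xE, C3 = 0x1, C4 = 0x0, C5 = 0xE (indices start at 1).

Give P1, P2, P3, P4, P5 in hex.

CBC decryption: P_i = D(K, C_i) ⊕ C_{i−1}, with C_{0} = IV.
P1: D(K, 0xA) = 0x6; 0x6 ⊕ 0x0 = 0x6.
P2: D(K, 0xE) = 0x2; 0x2 ⊕ 0xA = 0x8.
P3: D(K, 0x1) = 0xF; 0xF ⊕ 0xE = 0x1.
P4: D(K, 0x0) = 0x0; 0x0 ⊕ 0x1 = 0x1.
P5: D(K, 0xE) = 0x2; 0x2 ⊕ 0x0 = 0x2.

P1 = 0x6, P2 = 0x8, P3 = 0x1, P4 = 0x1, P5 = 0x2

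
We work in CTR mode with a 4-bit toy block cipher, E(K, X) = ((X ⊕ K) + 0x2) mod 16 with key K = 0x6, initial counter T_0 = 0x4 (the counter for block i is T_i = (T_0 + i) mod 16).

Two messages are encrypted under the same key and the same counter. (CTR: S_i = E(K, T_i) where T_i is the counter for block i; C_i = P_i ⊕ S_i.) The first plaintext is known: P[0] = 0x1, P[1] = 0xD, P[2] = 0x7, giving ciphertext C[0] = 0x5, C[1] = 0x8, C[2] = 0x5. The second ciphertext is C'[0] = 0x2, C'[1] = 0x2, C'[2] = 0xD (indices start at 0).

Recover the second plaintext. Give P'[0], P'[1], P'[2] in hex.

P'[0] = 0x6, P'[1] = 0x7, P'[2] = 0xF

In CTR with a reused counter, both messages share the same keystream S_i, so C_i ⊕ C'_i = P_i ⊕ P'_i and thus P'_i = P_i ⊕ C_i ⊕ C'_i.
P'[0]: 0x1 ⊕ 0x5 ⊕ 0x2 = 0x6.
P'[1]: 0xD ⊕ 0x8 ⊕ 0x2 = 0x7.
P'[2]: 0x7 ⊕ 0x5 ⊕ 0xD = 0xF.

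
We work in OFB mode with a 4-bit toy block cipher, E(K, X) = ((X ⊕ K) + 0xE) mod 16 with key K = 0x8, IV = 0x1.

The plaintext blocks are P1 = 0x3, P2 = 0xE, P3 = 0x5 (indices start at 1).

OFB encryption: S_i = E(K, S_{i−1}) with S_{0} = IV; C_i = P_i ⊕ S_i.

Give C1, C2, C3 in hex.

C1 = 0x4, C2 = 0x3, C3 = 0x6

C1: S = E(K, 0x1) = 0x7; 0x3 ⊕ 0x7 = 0x4.
C2: S = E(K, 0x7) = 0xD; 0xE ⊕ 0xD = 0x3.
C3: S = E(K, 0xD) = 0x3; 0x5 ⊕ 0x3 = 0x6.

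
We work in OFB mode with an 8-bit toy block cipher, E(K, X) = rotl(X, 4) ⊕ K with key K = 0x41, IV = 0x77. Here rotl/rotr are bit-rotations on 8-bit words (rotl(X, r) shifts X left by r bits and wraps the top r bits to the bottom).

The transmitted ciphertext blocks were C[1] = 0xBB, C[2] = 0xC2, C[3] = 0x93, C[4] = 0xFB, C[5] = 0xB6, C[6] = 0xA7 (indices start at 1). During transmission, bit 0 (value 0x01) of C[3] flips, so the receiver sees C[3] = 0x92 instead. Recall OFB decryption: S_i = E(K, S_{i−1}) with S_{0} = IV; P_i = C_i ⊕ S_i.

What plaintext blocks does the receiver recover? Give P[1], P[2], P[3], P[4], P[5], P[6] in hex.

P[1] = 0x8D, P[2] = 0xE0, P[3] = 0xF1, P[4] = 0x8C, P[5] = 0x80, P[6] = 0x85

Only C[3] changed, to 0x92. In OFB, a change in C_i flips the same bit in P_i only; the keystream is unaffected. Decrypting the received ciphertext:
P[1]: S = E(K, 0x77) = 0x36; 0xBB ⊕ 0x36 = 0x8D.
P[2]: S = E(K, 0x36) = 0x22; 0xC2 ⊕ 0x22 = 0xE0.
P[3]: S = E(K, 0x22) = 0x63; 0x92 ⊕ 0x63 = 0xF1.
P[4]: S = E(K, 0x63) = 0x77; 0xFB ⊕ 0x77 = 0x8C.
P[5]: S = E(K, 0x77) = 0x36; 0xB6 ⊕ 0x36 = 0x80.
P[6]: S = E(K, 0x36) = 0x22; 0xA7 ⊕ 0x22 = 0x85.
Blocks that differ from the original plaintext: P[3].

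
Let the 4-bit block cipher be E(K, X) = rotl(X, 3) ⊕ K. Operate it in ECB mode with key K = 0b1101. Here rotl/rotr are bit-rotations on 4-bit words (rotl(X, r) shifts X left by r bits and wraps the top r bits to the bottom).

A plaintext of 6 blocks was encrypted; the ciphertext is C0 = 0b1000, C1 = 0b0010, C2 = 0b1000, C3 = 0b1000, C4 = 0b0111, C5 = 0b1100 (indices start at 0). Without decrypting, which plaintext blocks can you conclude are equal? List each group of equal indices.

P0 = P2 = P3

ECB encrypts each block independently with the same key, so equal ciphertext blocks imply equal plaintext blocks.
C0 = C2 = C3 = 0b1000, so P0 = P2 = P3.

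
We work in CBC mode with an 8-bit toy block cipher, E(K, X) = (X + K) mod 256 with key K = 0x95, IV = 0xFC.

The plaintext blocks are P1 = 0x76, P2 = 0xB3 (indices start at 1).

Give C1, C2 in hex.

CBC encryption: C_i = E(K, P_i ⊕ C_{i−1}), with C_{0} = IV.
C1: P1 ⊕ 0xFC = 0x8A; E(K, 0x8A) = 0x1F.
C2: P2 ⊕ 0x1F = 0xAC; E(K, 0xAC) = 0x41.

C1 = 0x1F, C2 = 0x41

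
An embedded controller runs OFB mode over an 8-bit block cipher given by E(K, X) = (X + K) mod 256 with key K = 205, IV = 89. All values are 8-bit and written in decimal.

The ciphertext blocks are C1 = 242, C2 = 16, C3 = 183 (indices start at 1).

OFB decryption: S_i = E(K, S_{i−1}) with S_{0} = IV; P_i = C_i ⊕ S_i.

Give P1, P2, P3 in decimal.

P1 = 212, P2 = 227, P3 = 119

P1: S = E(K, 89) = 38; 242 ⊕ 38 = 212.
P2: S = E(K, 38) = 243; 16 ⊕ 243 = 227.
P3: S = E(K, 243) = 192; 183 ⊕ 192 = 119.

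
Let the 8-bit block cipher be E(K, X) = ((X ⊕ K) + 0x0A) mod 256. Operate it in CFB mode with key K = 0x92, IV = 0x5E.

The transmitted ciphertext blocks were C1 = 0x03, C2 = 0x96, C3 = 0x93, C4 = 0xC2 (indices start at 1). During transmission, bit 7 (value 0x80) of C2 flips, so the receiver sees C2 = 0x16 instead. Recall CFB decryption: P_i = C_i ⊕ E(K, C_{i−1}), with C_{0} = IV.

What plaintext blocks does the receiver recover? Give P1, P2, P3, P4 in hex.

Only C2 changed, to 0x16. In CFB, a change in C_i flips the same bit in P_i and garbles P_{i+1}. Decrypting the received ciphertext:
P1: E(K, 0x5E) = 0xD6; 0x03 ⊕ 0xD6 = 0xD5.
P2: E(K, 0x03) = 0x9B; 0x16 ⊕ 0x9B = 0x8D.
P3: E(K, 0x16) = 0x8E; 0x93 ⊕ 0x8E = 0x1D.
P4: E(K, 0x93) = 0x0B; 0xC2 ⊕ 0x0B = 0xC9.
Blocks that differ from the original plaintext: P2, P3.

P1 = 0xD5, P2 = 0x8D, P3 = 0x1D, P4 = 0xC9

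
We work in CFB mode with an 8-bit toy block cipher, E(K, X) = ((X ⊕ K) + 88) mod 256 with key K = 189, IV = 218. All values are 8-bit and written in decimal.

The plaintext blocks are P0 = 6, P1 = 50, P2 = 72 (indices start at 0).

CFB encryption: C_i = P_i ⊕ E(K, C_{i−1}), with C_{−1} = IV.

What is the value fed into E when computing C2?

110

C0: E(K, 218) = 191; 6 ⊕ 191 = 185.
C1: E(K, 185) = 92; 50 ⊕ 92 = 110.
C2: E(K, 110) = 43; 72 ⊕ 43 = 99.
So the input to E for block 2 is 110.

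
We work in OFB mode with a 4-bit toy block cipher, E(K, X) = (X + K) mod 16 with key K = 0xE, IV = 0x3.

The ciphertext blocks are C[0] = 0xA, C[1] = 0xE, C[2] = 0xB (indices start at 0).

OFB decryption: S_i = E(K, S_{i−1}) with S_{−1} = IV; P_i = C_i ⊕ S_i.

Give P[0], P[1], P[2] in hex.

P[0] = 0xB, P[1] = 0x1, P[2] = 0x6

P[0]: S = E(K, 0x3) = 0x1; 0xA ⊕ 0x1 = 0xB.
P[1]: S = E(K, 0x1) = 0xF; 0xE ⊕ 0xF = 0x1.
P[2]: S = E(K, 0xF) = 0xD; 0xB ⊕ 0xD = 0x6.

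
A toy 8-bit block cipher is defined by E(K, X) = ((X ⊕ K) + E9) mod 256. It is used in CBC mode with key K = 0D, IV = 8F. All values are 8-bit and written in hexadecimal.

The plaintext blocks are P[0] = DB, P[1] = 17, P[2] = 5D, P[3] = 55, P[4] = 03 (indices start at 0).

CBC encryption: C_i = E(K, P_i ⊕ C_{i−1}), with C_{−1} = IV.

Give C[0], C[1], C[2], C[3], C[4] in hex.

C[0]: P[0] ⊕ 8F = 54; E(K, 54) = 42.
C[1]: P[1] ⊕ 42 = 55; E(K, 55) = 41.
C[2]: P[2] ⊕ 41 = 1C; E(K, 1C) = FA.
C[3]: P[3] ⊕ FA = AF; E(K, AF) = 8B.
C[4]: P[4] ⊕ 8B = 88; E(K, 88) = 6E.

C[0] = 42, C[1] = 41, C[2] = FA, C[3] = 8B, C[4] = 6E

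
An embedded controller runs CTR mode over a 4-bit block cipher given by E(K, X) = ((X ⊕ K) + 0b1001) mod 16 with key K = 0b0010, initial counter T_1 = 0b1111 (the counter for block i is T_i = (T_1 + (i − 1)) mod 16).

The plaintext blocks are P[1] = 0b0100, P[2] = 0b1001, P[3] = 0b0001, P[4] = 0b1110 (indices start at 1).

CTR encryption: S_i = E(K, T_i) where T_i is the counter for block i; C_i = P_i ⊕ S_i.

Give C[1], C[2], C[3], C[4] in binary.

C[1]: T = 0b1111, S = E(K, T) = 0b0110; 0b0100 ⊕ 0b0110 = 0b0010.
C[2]: T = 0b0000, S = E(K, T) = 0b1011; 0b1001 ⊕ 0b1011 = 0b0010.
C[3]: T = 0b0001, S = E(K, T) = 0b1100; 0b0001 ⊕ 0b1100 = 0b1101.
C[4]: T = 0b0010, S = E(K, T) = 0b1001; 0b1110 ⊕ 0b1001 = 0b0111.

C[1] = 0b0010, C[2] = 0b0010, C[3] = 0b1101, C[4] = 0b0111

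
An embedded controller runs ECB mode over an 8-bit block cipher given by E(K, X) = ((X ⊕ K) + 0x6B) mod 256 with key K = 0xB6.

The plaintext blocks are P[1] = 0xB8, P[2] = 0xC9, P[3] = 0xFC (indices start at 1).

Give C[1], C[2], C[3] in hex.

ECB encryption: C_i = E(K, P_i).
C[1]: E(K, 0xB8) = 0x79.
C[2]: E(K, 0xC9) = 0xEA.
C[3]: E(K, 0xFC) = 0xB5.

C[1] = 0x79, C[2] = 0xEA, C[3] = 0xB5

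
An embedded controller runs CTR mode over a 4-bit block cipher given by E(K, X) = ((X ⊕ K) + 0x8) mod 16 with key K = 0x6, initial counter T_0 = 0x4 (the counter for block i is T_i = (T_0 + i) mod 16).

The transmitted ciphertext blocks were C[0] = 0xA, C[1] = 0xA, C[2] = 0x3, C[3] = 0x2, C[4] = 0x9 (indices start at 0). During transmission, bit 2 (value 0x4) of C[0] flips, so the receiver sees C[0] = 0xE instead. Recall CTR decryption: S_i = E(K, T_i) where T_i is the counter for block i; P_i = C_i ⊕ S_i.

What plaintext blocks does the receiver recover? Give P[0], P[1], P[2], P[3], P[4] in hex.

P[0] = 0x4, P[1] = 0x1, P[2] = 0xB, P[3] = 0xB, P[4] = 0xF

Only C[0] changed, to 0xE. In CTR, a change in C_i flips the same bit in P_i only; the keystream is unaffected. Decrypting the received ciphertext:
P[0]: T = 0x4, S = E(K, T) = 0xA; 0xE ⊕ 0xA = 0x4.
P[1]: T = 0x5, S = E(K, T) = 0xB; 0xA ⊕ 0xB = 0x1.
P[2]: T = 0x6, S = E(K, T) = 0x8; 0x3 ⊕ 0x8 = 0xB.
P[3]: T = 0x7, S = E(K, T) = 0x9; 0x2 ⊕ 0x9 = 0xB.
P[4]: T = 0x8, S = E(K, T) = 0x6; 0x9 ⊕ 0x6 = 0xF.
Blocks that differ from the original plaintext: P[0].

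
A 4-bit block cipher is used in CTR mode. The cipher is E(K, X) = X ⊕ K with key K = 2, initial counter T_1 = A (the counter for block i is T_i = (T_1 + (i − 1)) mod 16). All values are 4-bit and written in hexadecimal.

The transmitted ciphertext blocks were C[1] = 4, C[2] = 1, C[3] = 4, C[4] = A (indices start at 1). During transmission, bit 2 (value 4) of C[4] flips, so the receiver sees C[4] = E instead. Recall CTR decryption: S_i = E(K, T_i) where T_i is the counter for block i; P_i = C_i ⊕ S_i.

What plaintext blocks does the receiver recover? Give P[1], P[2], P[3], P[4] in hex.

Only C[4] changed, to E. In CTR, a change in C_i flips the same bit in P_i only; the keystream is unaffected. Decrypting the received ciphertext:
P[1]: T = A, S = E(K, T) = 8; 4 ⊕ 8 = C.
P[2]: T = B, S = E(K, T) = 9; 1 ⊕ 9 = 8.
P[3]: T = C, S = E(K, T) = E; 4 ⊕ E = A.
P[4]: T = D, S = E(K, T) = F; E ⊕ F = 1.
Blocks that differ from the original plaintext: P[4].

P[1] = C, P[2] = 8, P[3] = A, P[4] = 1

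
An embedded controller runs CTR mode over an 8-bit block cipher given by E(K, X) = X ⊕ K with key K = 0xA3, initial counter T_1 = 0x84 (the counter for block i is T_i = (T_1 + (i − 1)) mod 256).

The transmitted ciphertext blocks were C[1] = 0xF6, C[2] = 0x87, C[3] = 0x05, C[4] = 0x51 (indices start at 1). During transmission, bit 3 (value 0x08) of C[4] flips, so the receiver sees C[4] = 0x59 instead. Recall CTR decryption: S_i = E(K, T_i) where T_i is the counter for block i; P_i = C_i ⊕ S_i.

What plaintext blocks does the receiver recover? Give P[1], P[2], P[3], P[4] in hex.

P[1] = 0xD1, P[2] = 0xA1, P[3] = 0x20, P[4] = 0x7D

Only C[4] changed, to 0x59. In CTR, a change in C_i flips the same bit in P_i only; the keystream is unaffected. Decrypting the received ciphertext:
P[1]: T = 0x84, S = E(K, T) = 0x27; 0xF6 ⊕ 0x27 = 0xD1.
P[2]: T = 0x85, S = E(K, T) = 0x26; 0x87 ⊕ 0x26 = 0xA1.
P[3]: T = 0x86, S = E(K, T) = 0x25; 0x05 ⊕ 0x25 = 0x20.
P[4]: T = 0x87, S = E(K, T) = 0x24; 0x59 ⊕ 0x24 = 0x7D.
Blocks that differ from the original plaintext: P[4].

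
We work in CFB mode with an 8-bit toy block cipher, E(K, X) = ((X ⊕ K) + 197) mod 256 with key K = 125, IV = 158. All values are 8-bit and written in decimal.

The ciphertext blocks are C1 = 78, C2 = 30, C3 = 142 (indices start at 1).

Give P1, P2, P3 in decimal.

CFB decryption: P_i = C_i ⊕ E(K, C_{i−1}), with C_{0} = IV.
P1: E(K, 158) = 168; 78 ⊕ 168 = 230.
P2: E(K, 78) = 248; 30 ⊕ 248 = 230.
P3: E(K, 30) = 40; 142 ⊕ 40 = 166.

P1 = 230, P2 = 230, P3 = 166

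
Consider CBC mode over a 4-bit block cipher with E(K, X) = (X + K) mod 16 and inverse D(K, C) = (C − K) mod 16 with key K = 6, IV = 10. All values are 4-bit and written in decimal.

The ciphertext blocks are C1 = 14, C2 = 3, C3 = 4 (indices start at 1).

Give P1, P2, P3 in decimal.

CBC decryption: P_i = D(K, C_i) ⊕ C_{i−1}, with C_{0} = IV.
P1: D(K, 14) = 8; 8 ⊕ 10 = 2.
P2: D(K, 3) = 13; 13 ⊕ 14 = 3.
P3: D(K, 4) = 14; 14 ⊕ 3 = 13.

P1 = 2, P2 = 3, P3 = 13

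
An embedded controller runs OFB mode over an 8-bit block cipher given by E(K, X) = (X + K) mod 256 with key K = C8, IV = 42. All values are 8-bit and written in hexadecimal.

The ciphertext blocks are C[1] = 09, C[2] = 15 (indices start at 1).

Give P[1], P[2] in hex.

OFB decryption: S_i = E(K, S_{i−1}) with S_{0} = IV; P_i = C_i ⊕ S_i.
P[1]: S = E(K, 42) = 0A; 09 ⊕ 0A = 03.
P[2]: S = E(K, 0A) = D2; 15 ⊕ D2 = C7.

P[1] = 03, P[2] = C7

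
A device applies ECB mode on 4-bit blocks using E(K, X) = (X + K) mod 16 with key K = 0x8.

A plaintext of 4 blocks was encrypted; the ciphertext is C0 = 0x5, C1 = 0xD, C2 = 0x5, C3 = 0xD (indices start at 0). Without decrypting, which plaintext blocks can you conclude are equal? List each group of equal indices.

P0 = P2; P1 = P3

ECB encrypts each block independently with the same key, so equal ciphertext blocks imply equal plaintext blocks.
C0 = C2 = 0x5, so P0 = P2.
C1 = C3 = 0xD, so P1 = P3.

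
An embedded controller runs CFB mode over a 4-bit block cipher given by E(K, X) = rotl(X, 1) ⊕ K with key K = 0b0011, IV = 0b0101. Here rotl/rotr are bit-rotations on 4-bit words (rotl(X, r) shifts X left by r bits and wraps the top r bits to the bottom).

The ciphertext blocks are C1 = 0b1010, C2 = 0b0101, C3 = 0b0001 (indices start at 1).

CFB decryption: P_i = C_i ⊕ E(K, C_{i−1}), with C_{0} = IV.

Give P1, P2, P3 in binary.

P1 = 0b0011, P2 = 0b0011, P3 = 0b1000

P1: E(K, 0b0101) = 0b1001; 0b1010 ⊕ 0b1001 = 0b0011.
P2: E(K, 0b1010) = 0b0110; 0b0101 ⊕ 0b0110 = 0b0011.
P3: E(K, 0b0101) = 0b1001; 0b0001 ⊕ 0b1001 = 0b1000.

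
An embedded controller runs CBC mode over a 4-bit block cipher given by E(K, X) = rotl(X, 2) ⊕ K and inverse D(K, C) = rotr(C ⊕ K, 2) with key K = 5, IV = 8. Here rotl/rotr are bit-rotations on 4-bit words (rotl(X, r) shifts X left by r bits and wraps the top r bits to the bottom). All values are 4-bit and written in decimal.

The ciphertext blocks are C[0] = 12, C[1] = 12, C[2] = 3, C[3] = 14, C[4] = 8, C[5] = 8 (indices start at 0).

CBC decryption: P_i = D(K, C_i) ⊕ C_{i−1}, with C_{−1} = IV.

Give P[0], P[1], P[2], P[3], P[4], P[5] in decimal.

P[0]: D(K, 12) = 6; 6 ⊕ 8 = 14.
P[1]: D(K, 12) = 6; 6 ⊕ 12 = 10.
P[2]: D(K, 3) = 9; 9 ⊕ 12 = 5.
P[3]: D(K, 14) = 14; 14 ⊕ 3 = 13.
P[4]: D(K, 8) = 7; 7 ⊕ 14 = 9.
P[5]: D(K, 8) = 7; 7 ⊕ 8 = 15.

P[0] = 14, P[1] = 10, P[2] = 5, P[3] = 13, P[4] = 9, P[5] = 15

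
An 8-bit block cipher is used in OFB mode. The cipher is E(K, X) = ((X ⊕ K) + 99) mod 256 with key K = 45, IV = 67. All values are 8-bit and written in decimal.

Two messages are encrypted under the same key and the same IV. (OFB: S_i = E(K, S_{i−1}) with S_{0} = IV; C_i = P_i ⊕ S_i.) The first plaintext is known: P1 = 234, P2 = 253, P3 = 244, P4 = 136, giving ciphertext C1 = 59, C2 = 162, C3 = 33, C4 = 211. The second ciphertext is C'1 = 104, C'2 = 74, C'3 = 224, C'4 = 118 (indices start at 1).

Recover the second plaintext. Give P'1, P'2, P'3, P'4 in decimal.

P'1 = 185, P'2 = 21, P'3 = 53, P'4 = 45

In OFB with a reused IV, both messages share the same keystream S_i, so C_i ⊕ C'_i = P_i ⊕ P'_i and thus P'_i = P_i ⊕ C_i ⊕ C'_i.
P'1: 234 ⊕ 59 ⊕ 104 = 185.
P'2: 253 ⊕ 162 ⊕ 74 = 21.
P'3: 244 ⊕ 33 ⊕ 224 = 53.
P'4: 136 ⊕ 211 ⊕ 118 = 45.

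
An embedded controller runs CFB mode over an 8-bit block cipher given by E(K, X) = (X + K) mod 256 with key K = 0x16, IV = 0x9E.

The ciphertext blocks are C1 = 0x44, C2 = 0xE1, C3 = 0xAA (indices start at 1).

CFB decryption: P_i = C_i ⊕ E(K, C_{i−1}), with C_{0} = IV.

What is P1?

P1 = 0xF0

P1: E(K, 0x9E) = 0xB4; 0x44 ⊕ 0xB4 = 0xF0.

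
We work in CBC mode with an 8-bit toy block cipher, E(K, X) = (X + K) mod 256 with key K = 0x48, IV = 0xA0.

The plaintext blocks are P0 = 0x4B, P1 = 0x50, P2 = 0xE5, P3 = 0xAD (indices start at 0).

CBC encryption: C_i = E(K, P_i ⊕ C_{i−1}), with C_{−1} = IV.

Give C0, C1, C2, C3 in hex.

C0 = 0x33, C1 = 0xAB, C2 = 0x96, C3 = 0x83

C0: P0 ⊕ 0xA0 = 0xEB; E(K, 0xEB) = 0x33.
C1: P1 ⊕ 0x33 = 0x63; E(K, 0x63) = 0xAB.
C2: P2 ⊕ 0xAB = 0x4E; E(K, 0x4E) = 0x96.
C3: P3 ⊕ 0x96 = 0x3B; E(K, 0x3B) = 0x83.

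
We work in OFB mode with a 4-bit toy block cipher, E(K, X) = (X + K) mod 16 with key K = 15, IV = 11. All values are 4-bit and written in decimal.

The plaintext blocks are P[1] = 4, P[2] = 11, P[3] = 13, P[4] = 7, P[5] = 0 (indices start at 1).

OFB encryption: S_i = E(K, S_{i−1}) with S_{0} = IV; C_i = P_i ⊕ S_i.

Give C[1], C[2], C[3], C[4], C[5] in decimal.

C[1] = 14, C[2] = 2, C[3] = 5, C[4] = 0, C[5] = 6

C[1]: S = E(K, 11) = 10; 4 ⊕ 10 = 14.
C[2]: S = E(K, 10) = 9; 11 ⊕ 9 = 2.
C[3]: S = E(K, 9) = 8; 13 ⊕ 8 = 5.
C[4]: S = E(K, 8) = 7; 7 ⊕ 7 = 0.
C[5]: S = E(K, 7) = 6; 0 ⊕ 6 = 6.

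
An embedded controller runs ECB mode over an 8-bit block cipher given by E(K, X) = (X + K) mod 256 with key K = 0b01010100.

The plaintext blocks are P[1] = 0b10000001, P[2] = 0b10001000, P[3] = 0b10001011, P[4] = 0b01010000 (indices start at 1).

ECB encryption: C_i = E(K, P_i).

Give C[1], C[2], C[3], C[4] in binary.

C[1] = 0b11010101, C[2] = 0b11011100, C[3] = 0b11011111, C[4] = 0b10100100

C[1]: E(K, 0b10000001) = 0b11010101.
C[2]: E(K, 0b10001000) = 0b11011100.
C[3]: E(K, 0b10001011) = 0b11011111.
C[4]: E(K, 0b01010000) = 0b10100100.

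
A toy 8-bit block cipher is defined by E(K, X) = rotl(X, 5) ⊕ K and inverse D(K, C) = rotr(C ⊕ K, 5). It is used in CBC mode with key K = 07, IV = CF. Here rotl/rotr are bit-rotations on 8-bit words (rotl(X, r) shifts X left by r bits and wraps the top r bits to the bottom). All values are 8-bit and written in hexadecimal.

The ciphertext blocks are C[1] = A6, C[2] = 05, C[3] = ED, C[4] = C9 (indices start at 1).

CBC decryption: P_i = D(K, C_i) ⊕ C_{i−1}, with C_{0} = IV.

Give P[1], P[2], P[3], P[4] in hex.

P[1] = C2, P[2] = B6, P[3] = 52, P[4] = 9B

P[1]: D(K, A6) = 0D; 0D ⊕ CF = C2.
P[2]: D(K, 05) = 10; 10 ⊕ A6 = B6.
P[3]: D(K, ED) = 57; 57 ⊕ 05 = 52.
P[4]: D(K, C9) = 76; 76 ⊕ ED = 9B.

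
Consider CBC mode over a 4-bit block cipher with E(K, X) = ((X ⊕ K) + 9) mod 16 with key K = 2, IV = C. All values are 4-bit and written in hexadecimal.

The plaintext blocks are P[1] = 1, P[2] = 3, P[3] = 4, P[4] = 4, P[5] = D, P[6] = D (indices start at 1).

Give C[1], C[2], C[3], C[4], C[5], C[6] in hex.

CBC encryption: C_i = E(K, P_i ⊕ C_{i−1}), with C_{0} = IV.
C[1]: P[1] ⊕ C = D; E(K, D) = 8.
C[2]: P[2] ⊕ 8 = B; E(K, B) = 2.
C[3]: P[3] ⊕ 2 = 6; E(K, 6) = D.
C[4]: P[4] ⊕ D = 9; E(K, 9) = 4.
C[5]: P[5] ⊕ 4 = 9; E(K, 9) = 4.
C[6]: P[6] ⊕ 4 = 9; E(K, 9) = 4.

C[1] = 8, C[2] = 2, C[3] = D, C[4] = 4, C[5] = 4, C[6] = 4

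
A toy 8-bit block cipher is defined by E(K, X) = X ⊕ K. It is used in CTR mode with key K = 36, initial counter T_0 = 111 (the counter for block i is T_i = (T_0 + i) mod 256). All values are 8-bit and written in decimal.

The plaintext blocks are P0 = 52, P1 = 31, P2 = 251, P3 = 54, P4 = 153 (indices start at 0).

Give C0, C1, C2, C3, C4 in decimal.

C0 = 127, C1 = 75, C2 = 174, C3 = 96, C4 = 206

CTR encryption: S_i = E(K, T_i) where T_i is the counter for block i; C_i = P_i ⊕ S_i.
C0: T = 111, S = E(K, T) = 75; 52 ⊕ 75 = 127.
C1: T = 112, S = E(K, T) = 84; 31 ⊕ 84 = 75.
C2: T = 113, S = E(K, T) = 85; 251 ⊕ 85 = 174.
C3: T = 114, S = E(K, T) = 86; 54 ⊕ 86 = 96.
C4: T = 115, S = E(K, T) = 87; 153 ⊕ 87 = 206.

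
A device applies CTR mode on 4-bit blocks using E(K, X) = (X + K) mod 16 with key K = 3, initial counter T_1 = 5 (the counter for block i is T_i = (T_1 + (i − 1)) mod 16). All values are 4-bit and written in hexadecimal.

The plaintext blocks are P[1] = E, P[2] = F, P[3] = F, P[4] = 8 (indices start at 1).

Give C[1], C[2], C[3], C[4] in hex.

C[1] = 6, C[2] = 6, C[3] = 5, C[4] = 3

CTR encryption: S_i = E(K, T_i) where T_i is the counter for block i; C_i = P_i ⊕ S_i.
C[1]: T = 5, S = E(K, T) = 8; E ⊕ 8 = 6.
C[2]: T = 6, S = E(K, T) = 9; F ⊕ 9 = 6.
C[3]: T = 7, S = E(K, T) = A; F ⊕ A = 5.
C[4]: T = 8, S = E(K, T) = B; 8 ⊕ B = 3.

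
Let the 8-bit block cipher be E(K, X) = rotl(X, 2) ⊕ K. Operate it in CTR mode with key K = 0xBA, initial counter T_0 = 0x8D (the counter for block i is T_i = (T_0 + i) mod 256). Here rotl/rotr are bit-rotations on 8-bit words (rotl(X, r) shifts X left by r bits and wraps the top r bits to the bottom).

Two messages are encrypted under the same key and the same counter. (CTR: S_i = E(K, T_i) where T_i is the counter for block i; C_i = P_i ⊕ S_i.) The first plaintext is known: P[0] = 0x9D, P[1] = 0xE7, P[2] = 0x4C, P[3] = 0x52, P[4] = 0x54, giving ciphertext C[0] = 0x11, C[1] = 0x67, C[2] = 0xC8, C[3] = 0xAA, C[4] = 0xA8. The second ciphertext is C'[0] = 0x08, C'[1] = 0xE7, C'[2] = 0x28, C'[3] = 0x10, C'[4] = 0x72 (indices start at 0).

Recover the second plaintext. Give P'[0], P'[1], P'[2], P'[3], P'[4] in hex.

P'[0] = 0x84, P'[1] = 0x67, P'[2] = 0xAC, P'[3] = 0xE8, P'[4] = 0x8E

In CTR with a reused counter, both messages share the same keystream S_i, so C_i ⊕ C'_i = P_i ⊕ P'_i and thus P'_i = P_i ⊕ C_i ⊕ C'_i.
P'[0]: 0x9D ⊕ 0x11 ⊕ 0x08 = 0x84.
P'[1]: 0xE7 ⊕ 0x67 ⊕ 0xE7 = 0x67.
P'[2]: 0x4C ⊕ 0xC8 ⊕ 0x28 = 0xAC.
P'[3]: 0x52 ⊕ 0xAA ⊕ 0x10 = 0xE8.
P'[4]: 0x54 ⊕ 0xA8 ⊕ 0x72 = 0x8E.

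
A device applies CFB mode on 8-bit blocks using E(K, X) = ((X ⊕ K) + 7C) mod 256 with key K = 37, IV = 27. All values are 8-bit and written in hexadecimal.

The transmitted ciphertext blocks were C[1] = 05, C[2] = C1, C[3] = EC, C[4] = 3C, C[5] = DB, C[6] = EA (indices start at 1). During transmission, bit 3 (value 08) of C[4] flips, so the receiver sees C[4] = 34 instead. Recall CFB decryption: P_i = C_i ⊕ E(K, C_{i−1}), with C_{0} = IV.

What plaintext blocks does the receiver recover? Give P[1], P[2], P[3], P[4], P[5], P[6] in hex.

P[1] = 89, P[2] = 6F, P[3] = 9E, P[4] = 63, P[5] = A4, P[6] = 82

Only C[4] changed, to 34. In CFB, a change in C_i flips the same bit in P_i and garbles P_{i+1}. Decrypting the received ciphertext:
P[1]: E(K, 27) = 8C; 05 ⊕ 8C = 89.
P[2]: E(K, 05) = AE; C1 ⊕ AE = 6F.
P[3]: E(K, C1) = 72; EC ⊕ 72 = 9E.
P[4]: E(K, EC) = 57; 34 ⊕ 57 = 63.
P[5]: E(K, 34) = 7F; DB ⊕ 7F = A4.
P[6]: E(K, DB) = 68; EA ⊕ 68 = 82.
Blocks that differ from the original plaintext: P[4], P[5].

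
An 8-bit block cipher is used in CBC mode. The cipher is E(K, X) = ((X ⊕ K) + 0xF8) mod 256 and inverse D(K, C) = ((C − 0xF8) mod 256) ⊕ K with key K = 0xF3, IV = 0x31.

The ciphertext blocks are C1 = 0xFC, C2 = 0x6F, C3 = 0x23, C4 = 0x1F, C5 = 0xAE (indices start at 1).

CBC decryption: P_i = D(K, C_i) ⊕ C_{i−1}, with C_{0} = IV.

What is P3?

P3: D(K, 0x23) = 0xD8; 0xD8 ⊕ 0x6F = 0xB7.

P3 = 0xB7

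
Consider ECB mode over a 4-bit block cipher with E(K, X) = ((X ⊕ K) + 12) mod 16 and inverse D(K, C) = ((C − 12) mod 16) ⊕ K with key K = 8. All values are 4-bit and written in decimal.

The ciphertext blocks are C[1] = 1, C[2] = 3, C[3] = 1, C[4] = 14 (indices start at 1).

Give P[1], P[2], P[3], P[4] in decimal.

ECB decryption: P_i = D(K, C_i).
P[1]: D(K, 1) = 13.
P[2]: D(K, 3) = 15.
P[3]: D(K, 1) = 13.
P[4]: D(K, 14) = 10.

P[1] = 13, P[2] = 15, P[3] = 13, P[4] = 10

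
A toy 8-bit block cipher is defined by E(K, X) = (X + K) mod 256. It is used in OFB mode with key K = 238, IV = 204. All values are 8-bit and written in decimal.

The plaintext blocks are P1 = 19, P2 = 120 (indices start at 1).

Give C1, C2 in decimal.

OFB encryption: S_i = E(K, S_{i−1}) with S_{0} = IV; C_i = P_i ⊕ S_i.
C1: S = E(K, 204) = 186; 19 ⊕ 186 = 169.
C2: S = E(K, 186) = 168; 120 ⊕ 168 = 208.

C1 = 169, C2 = 208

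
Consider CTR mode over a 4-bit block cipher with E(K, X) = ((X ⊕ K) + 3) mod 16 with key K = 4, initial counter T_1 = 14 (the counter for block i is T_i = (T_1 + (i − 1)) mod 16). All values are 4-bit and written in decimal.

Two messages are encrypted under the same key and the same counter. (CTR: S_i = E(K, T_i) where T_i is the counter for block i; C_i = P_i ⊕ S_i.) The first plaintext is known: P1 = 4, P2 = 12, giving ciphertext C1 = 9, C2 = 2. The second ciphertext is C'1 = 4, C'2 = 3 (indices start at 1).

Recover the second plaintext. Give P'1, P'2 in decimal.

P'1 = 9, P'2 = 13

In CTR with a reused counter, both messages share the same keystream S_i, so C_i ⊕ C'_i = P_i ⊕ P'_i and thus P'_i = P_i ⊕ C_i ⊕ C'_i.
P'1: 4 ⊕ 9 ⊕ 4 = 9.
P'2: 12 ⊕ 2 ⊕ 3 = 13.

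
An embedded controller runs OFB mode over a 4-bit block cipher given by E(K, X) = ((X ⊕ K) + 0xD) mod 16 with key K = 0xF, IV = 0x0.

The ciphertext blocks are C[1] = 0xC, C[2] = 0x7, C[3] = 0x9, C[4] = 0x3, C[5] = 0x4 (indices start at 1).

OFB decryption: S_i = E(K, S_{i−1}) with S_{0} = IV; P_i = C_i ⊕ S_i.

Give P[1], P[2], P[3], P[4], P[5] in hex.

P[1]: S = E(K, 0x0) = 0xC; 0xC ⊕ 0xC = 0x0.
P[2]: S = E(K, 0xC) = 0x0; 0x7 ⊕ 0x0 = 0x7.
P[3]: S = E(K, 0x0) = 0xC; 0x9 ⊕ 0xC = 0x5.
P[4]: S = E(K, 0xC) = 0x0; 0x3 ⊕ 0x0 = 0x3.
P[5]: S = E(K, 0x0) = 0xC; 0x4 ⊕ 0xC = 0x8.

P[1] = 0x0, P[2] = 0x7, P[3] = 0x5, P[4] = 0x3, P[5] = 0x8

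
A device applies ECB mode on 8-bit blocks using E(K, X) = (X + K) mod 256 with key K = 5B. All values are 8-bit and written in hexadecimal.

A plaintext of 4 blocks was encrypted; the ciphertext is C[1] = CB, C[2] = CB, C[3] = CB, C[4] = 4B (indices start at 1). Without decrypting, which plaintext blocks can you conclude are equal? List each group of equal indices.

ECB encrypts each block independently with the same key, so equal ciphertext blocks imply equal plaintext blocks.
C[1] = C[2] = C[3] = CB, so P[1] = P[2] = P[3].

P[1] = P[2] = P[3]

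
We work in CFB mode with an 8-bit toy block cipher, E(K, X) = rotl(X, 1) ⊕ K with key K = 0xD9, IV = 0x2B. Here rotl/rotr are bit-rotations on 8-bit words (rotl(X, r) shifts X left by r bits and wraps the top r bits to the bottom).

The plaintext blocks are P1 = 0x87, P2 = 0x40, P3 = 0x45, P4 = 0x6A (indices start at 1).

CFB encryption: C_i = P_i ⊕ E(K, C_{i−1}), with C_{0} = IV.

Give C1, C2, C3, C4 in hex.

C1 = 0x08, C2 = 0x89, C3 = 0x8F, C4 = 0xAC

C1: E(K, 0x2B) = 0x8F; 0x87 ⊕ 0x8F = 0x08.
C2: E(K, 0x08) = 0xC9; 0x40 ⊕ 0xC9 = 0x89.
C3: E(K, 0x89) = 0xCA; 0x45 ⊕ 0xCA = 0x8F.
C4: E(K, 0x8F) = 0xC6; 0x6A ⊕ 0xC6 = 0xAC.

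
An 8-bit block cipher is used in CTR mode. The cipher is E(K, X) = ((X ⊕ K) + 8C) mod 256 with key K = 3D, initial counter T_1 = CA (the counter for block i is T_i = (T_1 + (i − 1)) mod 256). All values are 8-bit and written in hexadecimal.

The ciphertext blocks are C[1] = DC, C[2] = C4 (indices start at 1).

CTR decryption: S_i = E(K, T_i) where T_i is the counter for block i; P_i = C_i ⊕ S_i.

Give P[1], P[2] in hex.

P[1]: T = CA, S = E(K, T) = 83; DC ⊕ 83 = 5F.
P[2]: T = CB, S = E(K, T) = 82; C4 ⊕ 82 = 46.

P[1] = 5F, P[2] = 46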